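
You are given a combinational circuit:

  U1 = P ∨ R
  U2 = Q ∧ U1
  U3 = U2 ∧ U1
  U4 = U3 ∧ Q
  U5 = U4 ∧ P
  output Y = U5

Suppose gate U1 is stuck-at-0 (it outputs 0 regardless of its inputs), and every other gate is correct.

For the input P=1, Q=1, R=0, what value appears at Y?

Propagate with U1 forced: U1=0 [stuck-at-0], U2=0, U3=0, U4=0, U5=0.
So Y = 0. (Without the fault it would be 1.)

0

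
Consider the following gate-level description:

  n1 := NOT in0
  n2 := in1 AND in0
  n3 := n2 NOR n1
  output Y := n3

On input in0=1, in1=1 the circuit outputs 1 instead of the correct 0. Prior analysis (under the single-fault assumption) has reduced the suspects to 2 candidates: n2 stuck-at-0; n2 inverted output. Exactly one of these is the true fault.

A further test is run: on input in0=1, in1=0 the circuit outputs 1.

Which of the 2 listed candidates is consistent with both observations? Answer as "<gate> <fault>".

Evaluate each candidate on input in0=1, in1=0:
  n2 stuck-at-0: n1=0, n2=0 [stuck-at-0], n3=1 → 1 — matches
  n2 inverted output: n1=0, n2=1 [inverted output], n3=0 → 0 — eliminated
Only n2 stuck-at-0 reproduces the observed 1.

n2 stuck-at-0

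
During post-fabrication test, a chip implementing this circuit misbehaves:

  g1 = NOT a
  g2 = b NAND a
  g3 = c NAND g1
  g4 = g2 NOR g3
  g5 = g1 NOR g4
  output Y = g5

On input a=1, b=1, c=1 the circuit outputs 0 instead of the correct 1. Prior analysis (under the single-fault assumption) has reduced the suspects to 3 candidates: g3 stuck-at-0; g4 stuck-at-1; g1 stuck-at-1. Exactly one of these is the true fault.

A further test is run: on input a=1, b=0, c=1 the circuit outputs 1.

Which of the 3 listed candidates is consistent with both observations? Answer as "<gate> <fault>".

g3 stuck-at-0

Evaluate each candidate on input a=1, b=0, c=1:
  g3 stuck-at-0: g1=0, g2=1, g3=0 [stuck-at-0], g4=0, g5=1 → 1 — matches
  g4 stuck-at-1: g1=0, g2=1, g3=1, g4=1 [stuck-at-1], g5=0 → 0 — eliminated
  g1 stuck-at-1: g1=1 [stuck-at-1], g2=1, g3=0, g4=0, g5=0 → 0 — eliminated
Only g3 stuck-at-0 reproduces the observed 1.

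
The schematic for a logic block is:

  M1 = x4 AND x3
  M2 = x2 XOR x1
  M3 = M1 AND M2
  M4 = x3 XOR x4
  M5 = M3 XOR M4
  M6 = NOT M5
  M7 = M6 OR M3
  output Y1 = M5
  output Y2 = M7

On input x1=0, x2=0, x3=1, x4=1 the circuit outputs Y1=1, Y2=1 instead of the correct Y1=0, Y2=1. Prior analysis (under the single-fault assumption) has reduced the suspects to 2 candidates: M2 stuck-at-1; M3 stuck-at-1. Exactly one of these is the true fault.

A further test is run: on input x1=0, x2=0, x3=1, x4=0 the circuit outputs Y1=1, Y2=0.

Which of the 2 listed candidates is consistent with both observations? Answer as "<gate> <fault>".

Evaluate each candidate on input x1=0, x2=0, x3=1, x4=0:
  M2 stuck-at-1: M1=0, M2=1 [stuck-at-1], M3=0, M4=1, M5=1, M6=0, M7=0 → Y1=1, Y2=0 — matches
  M3 stuck-at-1: M1=0, M2=0, M3=1 [stuck-at-1], M4=1, M5=0, M6=1, M7=1 → Y1=0, Y2=1 — eliminated
Only M2 stuck-at-1 reproduces the observed Y1=1, Y2=0.

M2 stuck-at-1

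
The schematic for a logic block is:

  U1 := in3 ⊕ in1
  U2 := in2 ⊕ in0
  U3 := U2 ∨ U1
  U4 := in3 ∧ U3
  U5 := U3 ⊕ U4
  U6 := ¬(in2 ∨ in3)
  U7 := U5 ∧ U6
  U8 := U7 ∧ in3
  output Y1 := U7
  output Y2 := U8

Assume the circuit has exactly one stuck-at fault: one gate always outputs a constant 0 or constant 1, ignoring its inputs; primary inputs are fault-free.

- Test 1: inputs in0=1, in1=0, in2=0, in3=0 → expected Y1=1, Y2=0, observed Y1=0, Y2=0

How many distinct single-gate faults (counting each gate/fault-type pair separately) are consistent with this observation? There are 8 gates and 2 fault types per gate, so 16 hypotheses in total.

Fault-free: U1=0, U2=1, U3=1, U4=0, U5=1, U6=1, U7=1, U8=0 → Y1=1, Y2=0. Observed Y1=0, Y2=0.
  U1: none of the 2 fault types match ✗
  U2: stuck-at-0 ✓; others ✗
  U3: stuck-at-0 ✓; others ✗
  U4: stuck-at-1 ✓; others ✗
  U5: stuck-at-0 ✓; others ✗
  U6: stuck-at-0 ✓; others ✗
  U7: stuck-at-0 ✓; others ✗
  U8: none of the 2 fault types match ✗
Consistent faults: {U2 stuck-at-0, U3 stuck-at-0, U4 stuck-at-1, U5 stuck-at-0, U6 stuck-at-0, U7 stuck-at-0} — 6 in all.

6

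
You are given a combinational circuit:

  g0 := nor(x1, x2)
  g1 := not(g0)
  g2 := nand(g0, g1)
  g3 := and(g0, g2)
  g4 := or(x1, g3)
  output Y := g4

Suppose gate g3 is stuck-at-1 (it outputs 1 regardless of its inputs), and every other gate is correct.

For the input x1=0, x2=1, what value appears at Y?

Propagate with g3 forced: g0=0, g1=1, g2=1, g3=1 [stuck-at-1], g4=1.
So Y = 1. (Without the fault it would be 0.)

1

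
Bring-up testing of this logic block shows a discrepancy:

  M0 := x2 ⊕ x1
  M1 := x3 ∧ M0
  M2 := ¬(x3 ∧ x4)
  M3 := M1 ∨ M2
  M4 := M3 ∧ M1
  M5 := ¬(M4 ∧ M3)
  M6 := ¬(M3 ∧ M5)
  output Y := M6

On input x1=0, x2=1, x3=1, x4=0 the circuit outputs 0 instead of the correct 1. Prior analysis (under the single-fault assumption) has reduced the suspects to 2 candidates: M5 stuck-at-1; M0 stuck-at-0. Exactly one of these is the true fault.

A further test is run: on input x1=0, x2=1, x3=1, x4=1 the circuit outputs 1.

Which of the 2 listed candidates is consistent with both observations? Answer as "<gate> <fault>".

M0 stuck-at-0

Evaluate each candidate on input x1=0, x2=1, x3=1, x4=1:
  M5 stuck-at-1: M0=1, M1=1, M2=0, M3=1, M4=1, M5=1 [stuck-at-1], M6=0 → 0 — eliminated
  M0 stuck-at-0: M0=0 [stuck-at-0], M1=0, M2=0, M3=0, M4=0, M5=1, M6=1 → 1 — matches
Only M0 stuck-at-0 reproduces the observed 1.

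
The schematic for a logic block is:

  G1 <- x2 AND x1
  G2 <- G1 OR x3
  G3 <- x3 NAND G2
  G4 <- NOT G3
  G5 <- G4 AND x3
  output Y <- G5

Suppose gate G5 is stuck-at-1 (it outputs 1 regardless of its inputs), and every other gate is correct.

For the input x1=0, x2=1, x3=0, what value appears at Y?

1

Propagate with G5 forced: G1=0, G2=0, G3=1, G4=0, G5=1 [stuck-at-1].
So Y = 1. (Without the fault it would be 0.)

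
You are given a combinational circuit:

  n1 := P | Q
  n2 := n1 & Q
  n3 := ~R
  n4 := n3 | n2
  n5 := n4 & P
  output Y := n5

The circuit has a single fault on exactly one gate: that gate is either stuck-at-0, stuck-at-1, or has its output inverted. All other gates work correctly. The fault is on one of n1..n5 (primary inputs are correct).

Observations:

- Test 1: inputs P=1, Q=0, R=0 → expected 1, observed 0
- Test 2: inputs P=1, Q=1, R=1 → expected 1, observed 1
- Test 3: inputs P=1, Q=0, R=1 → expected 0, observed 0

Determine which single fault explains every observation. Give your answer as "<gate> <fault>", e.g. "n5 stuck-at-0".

Fault-free values for test 1 (P=1, Q=0, R=0): n1=1, n2=0, n3=1, n4=1, n5=1, giving Y=1. Observed 0.
Test 1: faults giving observed 0 are {n3 stuck-at-0, n3 inverted output, n4 stuck-at-0, n4 inverted output, n5 stuck-at-0, n5 inverted output}.
Test 2 (P=1, Q=1, R=1): fault-free n1=1, n2=1, n3=0, n4=1, n5=1 → 1; observed 1. Eliminates n4 stuck-at-0, n4 inverted output, n5 stuck-at-0, n5 inverted output.
Test 3 (P=1, Q=0, R=1): fault-free n1=1, n2=0, n3=0, n4=0, n5=0 → 0; observed 0. Eliminates n3 inverted output.
Only n3 stuck-at-0 is consistent with every test.

n3 stuck-at-0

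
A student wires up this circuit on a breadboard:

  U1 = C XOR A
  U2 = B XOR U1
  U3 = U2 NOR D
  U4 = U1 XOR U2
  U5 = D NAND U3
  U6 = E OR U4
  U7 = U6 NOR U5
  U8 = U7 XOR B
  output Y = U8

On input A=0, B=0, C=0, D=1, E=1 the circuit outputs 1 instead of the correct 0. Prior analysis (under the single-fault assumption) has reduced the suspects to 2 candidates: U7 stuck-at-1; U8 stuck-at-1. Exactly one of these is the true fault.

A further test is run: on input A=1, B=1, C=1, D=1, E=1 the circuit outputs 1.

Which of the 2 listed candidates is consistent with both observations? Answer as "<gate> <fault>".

Evaluate each candidate on input A=1, B=1, C=1, D=1, E=1:
  U7 stuck-at-1: U1=0, U2=1, U3=0, U4=1, U5=1, U6=1, U7=1 [stuck-at-1], U8=0 → 0 — eliminated
  U8 stuck-at-1: U1=0, U2=1, U3=0, U4=1, U5=1, U6=1, U7=0, U8=1 [stuck-at-1] → 1 — matches
Only U8 stuck-at-1 reproduces the observed 1.

U8 stuck-at-1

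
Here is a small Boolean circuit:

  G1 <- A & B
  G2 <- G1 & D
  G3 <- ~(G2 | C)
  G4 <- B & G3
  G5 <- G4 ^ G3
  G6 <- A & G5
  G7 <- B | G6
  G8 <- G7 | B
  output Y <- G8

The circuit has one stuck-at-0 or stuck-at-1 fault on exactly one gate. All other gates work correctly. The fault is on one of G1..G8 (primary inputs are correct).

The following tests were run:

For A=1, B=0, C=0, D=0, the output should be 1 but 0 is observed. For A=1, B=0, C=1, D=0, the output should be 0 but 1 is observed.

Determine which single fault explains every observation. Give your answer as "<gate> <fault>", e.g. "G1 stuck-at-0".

Fault-free values for test 1 (A=1, B=0, C=0, D=0): G1=0, G2=0, G3=1, G4=0, G5=1, G6=1, G7=1, G8=1, giving Y=1. Observed 0.
Test 1: faults giving observed 0 are {G2 stuck-at-1, G3 stuck-at-0, G4 stuck-at-1, G5 stuck-at-0, G6 stuck-at-0, G7 stuck-at-0, G8 stuck-at-0}.
Test 2 (A=1, B=0, C=1, D=0): fault-free G1=0, G2=0, G3=0, G4=0, G5=0, G6=0, G7=0, G8=0 → 0; observed 1. Eliminates G2 stuck-at-1, G3 stuck-at-0, G5 stuck-at-0, G6 stuck-at-0, G7 stuck-at-0, G8 stuck-at-0.
Only G4 stuck-at-1 is consistent with every test.

G4 stuck-at-1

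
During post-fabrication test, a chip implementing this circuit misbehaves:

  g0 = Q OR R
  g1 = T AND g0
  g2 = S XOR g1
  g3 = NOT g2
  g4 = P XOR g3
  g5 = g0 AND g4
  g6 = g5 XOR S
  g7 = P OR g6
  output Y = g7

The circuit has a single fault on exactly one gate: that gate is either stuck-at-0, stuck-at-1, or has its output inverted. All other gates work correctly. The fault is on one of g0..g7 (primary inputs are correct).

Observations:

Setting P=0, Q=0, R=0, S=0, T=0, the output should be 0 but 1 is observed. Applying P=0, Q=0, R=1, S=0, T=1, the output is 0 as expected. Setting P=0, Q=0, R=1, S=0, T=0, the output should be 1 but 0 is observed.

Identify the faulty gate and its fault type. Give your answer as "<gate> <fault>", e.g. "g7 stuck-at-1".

Fault-free values for test 1 (P=0, Q=0, R=0, S=0, T=0): g0=0, g1=0, g2=0, g3=1, g4=1, g5=0, g6=0, g7=0, giving Y=0. Observed 1.
Test 1: faults giving observed 1 are {g0 stuck-at-1, g0 inverted output, g5 stuck-at-1, g5 inverted output, g6 stuck-at-1, g6 inverted output, g7 stuck-at-1, g7 inverted output}.
Test 2 (P=0, Q=0, R=1, S=0, T=1): fault-free g0=1, g1=1, g2=1, g3=0, g4=0, g5=0, g6=0, g7=0 → 0; observed 0. Eliminates g5 stuck-at-1, g5 inverted output, g6 stuck-at-1, g6 inverted output, g7 stuck-at-1, g7 inverted output.
Test 3 (P=0, Q=0, R=1, S=0, T=0): fault-free g0=1, g1=0, g2=0, g3=1, g4=1, g5=1, g6=1, g7=1 → 1; observed 0. Eliminates g0 stuck-at-1.
Only g0 inverted output is consistent with every test.

g0 inverted output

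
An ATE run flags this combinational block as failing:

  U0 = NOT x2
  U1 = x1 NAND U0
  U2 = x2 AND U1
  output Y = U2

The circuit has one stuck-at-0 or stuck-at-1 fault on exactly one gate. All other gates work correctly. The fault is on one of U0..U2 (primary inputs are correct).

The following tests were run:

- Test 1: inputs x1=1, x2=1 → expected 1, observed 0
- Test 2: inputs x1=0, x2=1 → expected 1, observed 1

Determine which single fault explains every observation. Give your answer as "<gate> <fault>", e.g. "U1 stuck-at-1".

U0 stuck-at-1

Fault-free values for test 1 (x1=1, x2=1): U0=0, U1=1, U2=1, giving Y=1. Observed 0.
Test 1: faults giving observed 0 are {U0 stuck-at-1, U1 stuck-at-0, U2 stuck-at-0}.
Test 2 (x1=0, x2=1): fault-free U0=0, U1=1, U2=1 → 1; observed 1. Eliminates U1 stuck-at-0, U2 stuck-at-0.
Only U0 stuck-at-1 is consistent with every test.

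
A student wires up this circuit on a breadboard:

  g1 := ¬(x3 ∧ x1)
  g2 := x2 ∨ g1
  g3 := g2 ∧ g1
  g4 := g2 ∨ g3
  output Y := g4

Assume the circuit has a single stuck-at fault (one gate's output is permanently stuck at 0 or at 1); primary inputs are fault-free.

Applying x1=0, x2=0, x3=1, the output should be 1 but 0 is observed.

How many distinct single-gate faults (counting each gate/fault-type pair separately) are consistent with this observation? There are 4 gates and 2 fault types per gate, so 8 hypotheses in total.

3

Fault-free: g1=1, g2=1, g3=1, g4=1 → 1. Observed 0.
  g1 stuck-at-0: output 0 ✓
  g1 stuck-at-1: output 1 ✗
  g2 stuck-at-0: output 0 ✓
  g2 stuck-at-1: output 1 ✗
  g3 stuck-at-0: output 1 ✗
  g3 stuck-at-1: output 1 ✗
  g4 stuck-at-0: output 0 ✓
  g4 stuck-at-1: output 1 ✗
Consistent faults: {g1 stuck-at-0, g2 stuck-at-0, g4 stuck-at-0} — 3 in all.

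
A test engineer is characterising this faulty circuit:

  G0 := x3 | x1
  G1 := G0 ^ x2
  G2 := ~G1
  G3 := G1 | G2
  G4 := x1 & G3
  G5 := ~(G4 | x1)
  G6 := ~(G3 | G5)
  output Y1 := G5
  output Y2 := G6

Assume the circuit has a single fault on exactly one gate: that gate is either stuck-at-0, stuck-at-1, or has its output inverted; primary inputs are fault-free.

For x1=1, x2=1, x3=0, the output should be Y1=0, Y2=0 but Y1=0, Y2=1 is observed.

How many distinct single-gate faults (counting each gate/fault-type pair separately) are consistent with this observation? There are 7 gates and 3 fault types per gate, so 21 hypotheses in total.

6

Fault-free: G0=1, G1=0, G2=1, G3=1, G4=1, G5=0, G6=0 → Y1=0, Y2=0. Observed Y1=0, Y2=1.
  G0: none of the 3 fault types match ✗
  G1: none of the 3 fault types match ✗
  G2: stuck-at-0, inverted output ✓; others ✗
  G3: stuck-at-0, inverted output ✓; others ✗
  G4: none of the 3 fault types match ✗
  G5: none of the 3 fault types match ✗
  G6: stuck-at-1, inverted output ✓; others ✗
Consistent faults: {G2 stuck-at-0, G2 inverted output, G3 stuck-at-0, G3 inverted output, G6 stuck-at-1, G6 inverted output} — 6 in all.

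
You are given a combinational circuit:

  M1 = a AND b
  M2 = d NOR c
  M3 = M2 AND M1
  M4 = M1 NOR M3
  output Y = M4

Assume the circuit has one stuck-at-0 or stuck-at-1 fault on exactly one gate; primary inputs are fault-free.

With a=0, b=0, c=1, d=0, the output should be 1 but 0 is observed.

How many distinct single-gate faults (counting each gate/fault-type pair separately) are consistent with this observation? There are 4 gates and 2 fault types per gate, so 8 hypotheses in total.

3

Fault-free: M1=0, M2=0, M3=0, M4=1 → 1. Observed 0.
  M1 stuck-at-0: output 1 ✗
  M1 stuck-at-1: output 0 ✓
  M2 stuck-at-0: output 1 ✗
  M2 stuck-at-1: output 1 ✗
  M3 stuck-at-0: output 1 ✗
  M3 stuck-at-1: output 0 ✓
  M4 stuck-at-0: output 0 ✓
  M4 stuck-at-1: output 1 ✗
Consistent faults: {M1 stuck-at-1, M3 stuck-at-1, M4 stuck-at-0} — 3 in all.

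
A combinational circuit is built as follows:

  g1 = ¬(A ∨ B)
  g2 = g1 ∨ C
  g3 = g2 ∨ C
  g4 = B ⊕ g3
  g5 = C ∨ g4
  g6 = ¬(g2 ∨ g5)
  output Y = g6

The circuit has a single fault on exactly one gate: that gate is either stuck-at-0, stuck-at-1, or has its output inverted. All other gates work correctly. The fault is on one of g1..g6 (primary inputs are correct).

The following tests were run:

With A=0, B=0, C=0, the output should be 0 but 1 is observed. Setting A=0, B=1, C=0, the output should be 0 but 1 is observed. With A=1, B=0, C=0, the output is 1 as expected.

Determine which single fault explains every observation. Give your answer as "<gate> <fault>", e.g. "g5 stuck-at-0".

Fault-free values for test 1 (A=0, B=0, C=0): g1=1, g2=1, g3=1, g4=1, g5=1, g6=0, giving Y=0. Observed 1.
Test 1: faults giving observed 1 are {g1 stuck-at-0, g1 inverted output, g2 stuck-at-0, g2 inverted output, g6 stuck-at-1, g6 inverted output}.
Test 2 (A=0, B=1, C=0): fault-free g1=0, g2=0, g3=0, g4=1, g5=1, g6=0 → 0; observed 1. Eliminates g1 stuck-at-0, g1 inverted output, g2 stuck-at-0, g2 inverted output.
Test 3 (A=1, B=0, C=0): fault-free g1=0, g2=0, g3=0, g4=0, g5=0, g6=1 → 1; observed 1. Eliminates g6 inverted output.
Only g6 stuck-at-1 is consistent with every test.

g6 stuck-at-1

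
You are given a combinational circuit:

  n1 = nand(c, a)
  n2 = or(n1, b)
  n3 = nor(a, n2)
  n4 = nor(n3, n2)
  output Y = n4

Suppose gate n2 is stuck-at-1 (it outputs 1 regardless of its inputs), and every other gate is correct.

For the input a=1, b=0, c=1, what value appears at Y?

0

Propagate with n2 forced: n1=0, n2=1 [stuck-at-1], n3=0, n4=0.
So Y = 0. (Without the fault it would be 1.)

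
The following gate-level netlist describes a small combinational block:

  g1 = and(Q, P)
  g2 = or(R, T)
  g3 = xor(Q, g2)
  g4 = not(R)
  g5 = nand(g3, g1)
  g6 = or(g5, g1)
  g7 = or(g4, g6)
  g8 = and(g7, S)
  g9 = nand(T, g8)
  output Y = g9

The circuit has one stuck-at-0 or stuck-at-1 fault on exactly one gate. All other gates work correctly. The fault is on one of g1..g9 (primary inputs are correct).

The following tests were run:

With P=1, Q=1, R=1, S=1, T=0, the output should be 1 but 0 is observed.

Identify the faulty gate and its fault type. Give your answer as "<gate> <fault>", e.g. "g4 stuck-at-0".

g9 stuck-at-0

Fault-free values for test 1 (P=1, Q=1, R=1, S=1, T=0): g1=1, g2=1, g3=0, g4=0, g5=1, g6=1, g7=1, g8=1, g9=1, giving Y=1. Observed 0.
Test 1: faults giving observed 0 are {g9 stuck-at-0}.
Only g9 stuck-at-0 is consistent with every test.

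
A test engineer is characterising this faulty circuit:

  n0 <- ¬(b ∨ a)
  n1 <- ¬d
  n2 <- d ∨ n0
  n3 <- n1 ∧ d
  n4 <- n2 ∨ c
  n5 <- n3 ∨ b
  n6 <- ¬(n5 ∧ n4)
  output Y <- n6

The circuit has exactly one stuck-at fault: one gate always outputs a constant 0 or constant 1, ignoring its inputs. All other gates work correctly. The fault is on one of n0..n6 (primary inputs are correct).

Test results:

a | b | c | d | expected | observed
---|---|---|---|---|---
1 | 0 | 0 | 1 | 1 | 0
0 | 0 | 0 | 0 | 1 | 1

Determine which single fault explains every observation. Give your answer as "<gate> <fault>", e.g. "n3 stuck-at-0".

n1 stuck-at-1

Fault-free values for test 1 (a=1, b=0, c=0, d=1): n0=0, n1=0, n2=1, n3=0, n4=1, n5=0, n6=1, giving Y=1. Observed 0.
Test 1: faults giving observed 0 are {n1 stuck-at-1, n3 stuck-at-1, n5 stuck-at-1, n6 stuck-at-0}.
Test 2 (a=0, b=0, c=0, d=0): fault-free n0=1, n1=1, n2=1, n3=0, n4=1, n5=0, n6=1 → 1; observed 1. Eliminates n3 stuck-at-1, n5 stuck-at-1, n6 stuck-at-0.
Only n1 stuck-at-1 is consistent with every test.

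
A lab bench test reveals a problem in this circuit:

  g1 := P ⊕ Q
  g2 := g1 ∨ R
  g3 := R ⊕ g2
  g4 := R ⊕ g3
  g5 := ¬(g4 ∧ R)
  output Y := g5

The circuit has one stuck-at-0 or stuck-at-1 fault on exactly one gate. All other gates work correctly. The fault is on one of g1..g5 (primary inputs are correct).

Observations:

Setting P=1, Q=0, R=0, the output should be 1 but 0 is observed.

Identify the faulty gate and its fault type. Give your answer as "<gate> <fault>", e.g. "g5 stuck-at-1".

g5 stuck-at-0

Fault-free values for test 1 (P=1, Q=0, R=0): g1=1, g2=1, g3=1, g4=1, g5=1, giving Y=1. Observed 0.
Test 1: faults giving observed 0 are {g5 stuck-at-0}.
Only g5 stuck-at-0 is consistent with every test.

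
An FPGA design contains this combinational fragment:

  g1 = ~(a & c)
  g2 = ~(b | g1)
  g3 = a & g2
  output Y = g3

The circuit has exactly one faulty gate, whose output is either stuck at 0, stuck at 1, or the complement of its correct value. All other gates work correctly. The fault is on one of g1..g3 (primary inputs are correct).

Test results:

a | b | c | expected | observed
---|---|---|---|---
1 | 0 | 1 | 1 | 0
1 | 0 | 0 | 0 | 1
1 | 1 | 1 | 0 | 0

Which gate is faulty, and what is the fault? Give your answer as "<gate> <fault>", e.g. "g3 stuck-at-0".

g1 inverted output

Fault-free values for test 1 (a=1, b=0, c=1): g1=0, g2=1, g3=1, giving Y=1. Observed 0.
Test 1: faults giving observed 0 are {g1 stuck-at-1, g1 inverted output, g2 stuck-at-0, g2 inverted output, g3 stuck-at-0, g3 inverted output}.
Test 2 (a=1, b=0, c=0): fault-free g1=1, g2=0, g3=0 → 0; observed 1. Eliminates g1 stuck-at-1, g2 stuck-at-0, g3 stuck-at-0.
Test 3 (a=1, b=1, c=1): fault-free g1=0, g2=0, g3=0 → 0; observed 0. Eliminates g2 inverted output, g3 inverted output.
Only g1 inverted output is consistent with every test.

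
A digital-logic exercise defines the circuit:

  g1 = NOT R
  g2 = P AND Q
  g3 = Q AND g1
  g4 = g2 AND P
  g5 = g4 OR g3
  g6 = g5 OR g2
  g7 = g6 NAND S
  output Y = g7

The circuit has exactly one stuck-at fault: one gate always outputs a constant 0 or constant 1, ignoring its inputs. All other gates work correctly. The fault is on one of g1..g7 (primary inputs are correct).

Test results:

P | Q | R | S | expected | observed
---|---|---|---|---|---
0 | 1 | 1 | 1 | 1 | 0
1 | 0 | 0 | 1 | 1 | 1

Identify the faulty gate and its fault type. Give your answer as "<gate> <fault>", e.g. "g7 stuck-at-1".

Fault-free values for test 1 (P=0, Q=1, R=1, S=1): g1=0, g2=0, g3=0, g4=0, g5=0, g6=0, g7=1, giving Y=1. Observed 0.
Test 1: faults giving observed 0 are {g1 stuck-at-1, g2 stuck-at-1, g3 stuck-at-1, g4 stuck-at-1, g5 stuck-at-1, g6 stuck-at-1, g7 stuck-at-0}.
Test 2 (P=1, Q=0, R=0, S=1): fault-free g1=1, g2=0, g3=0, g4=0, g5=0, g6=0, g7=1 → 1; observed 1. Eliminates g2 stuck-at-1, g3 stuck-at-1, g4 stuck-at-1, g5 stuck-at-1, g6 stuck-at-1, g7 stuck-at-0.
Only g1 stuck-at-1 is consistent with every test.

g1 stuck-at-1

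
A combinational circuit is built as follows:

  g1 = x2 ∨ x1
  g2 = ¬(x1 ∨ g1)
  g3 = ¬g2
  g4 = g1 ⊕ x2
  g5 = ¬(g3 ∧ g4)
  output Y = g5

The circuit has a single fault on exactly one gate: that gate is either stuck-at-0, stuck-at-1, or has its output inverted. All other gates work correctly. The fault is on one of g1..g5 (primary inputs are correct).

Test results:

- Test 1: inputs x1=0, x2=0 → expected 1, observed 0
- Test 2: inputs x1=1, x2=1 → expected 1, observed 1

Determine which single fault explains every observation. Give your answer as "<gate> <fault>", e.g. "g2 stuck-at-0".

Fault-free values for test 1 (x1=0, x2=0): g1=0, g2=1, g3=0, g4=0, g5=1, giving Y=1. Observed 0.
Test 1: faults giving observed 0 are {g1 stuck-at-1, g1 inverted output, g5 stuck-at-0, g5 inverted output}.
Test 2 (x1=1, x2=1): fault-free g1=1, g2=0, g3=1, g4=0, g5=1 → 1; observed 1. Eliminates g1 inverted output, g5 stuck-at-0, g5 inverted output.
Only g1 stuck-at-1 is consistent with every test.

g1 stuck-at-1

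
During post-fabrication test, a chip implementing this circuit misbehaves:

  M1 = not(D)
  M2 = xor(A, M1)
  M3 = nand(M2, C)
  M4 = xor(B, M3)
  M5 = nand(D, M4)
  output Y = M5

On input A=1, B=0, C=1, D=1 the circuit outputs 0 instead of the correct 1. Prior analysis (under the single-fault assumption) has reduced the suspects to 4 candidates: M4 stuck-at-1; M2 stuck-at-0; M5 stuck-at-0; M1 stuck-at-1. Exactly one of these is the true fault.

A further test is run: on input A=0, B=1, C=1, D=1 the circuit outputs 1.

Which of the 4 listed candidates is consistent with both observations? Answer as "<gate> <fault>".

Evaluate each candidate on input A=0, B=1, C=1, D=1:
  M4 stuck-at-1: M1=0, M2=0, M3=1, M4=1 [stuck-at-1], M5=0 → 0 — eliminated
  M2 stuck-at-0: M1=0, M2=0 [stuck-at-0], M3=1, M4=0, M5=1 → 1 — matches
  M5 stuck-at-0: M1=0, M2=0, M3=1, M4=0, M5=0 [stuck-at-0] → 0 — eliminated
  M1 stuck-at-1: M1=1 [stuck-at-1], M2=1, M3=0, M4=1, M5=0 → 0 — eliminated
Only M2 stuck-at-0 reproduces the observed 1.

M2 stuck-at-0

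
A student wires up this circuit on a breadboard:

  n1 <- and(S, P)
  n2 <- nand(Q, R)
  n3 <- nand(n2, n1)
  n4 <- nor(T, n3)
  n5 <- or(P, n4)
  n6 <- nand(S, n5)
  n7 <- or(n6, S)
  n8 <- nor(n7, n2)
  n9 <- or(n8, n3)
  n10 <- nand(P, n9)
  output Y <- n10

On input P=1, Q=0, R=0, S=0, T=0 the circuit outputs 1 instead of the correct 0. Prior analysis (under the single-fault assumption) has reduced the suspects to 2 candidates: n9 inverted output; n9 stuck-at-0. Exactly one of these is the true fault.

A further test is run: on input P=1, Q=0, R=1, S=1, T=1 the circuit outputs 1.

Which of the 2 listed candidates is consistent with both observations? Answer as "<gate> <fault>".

n9 stuck-at-0

Evaluate each candidate on input P=1, Q=0, R=1, S=1, T=1:
  n9 inverted output: n1=1, n2=1, n3=0, n4=0, n5=1, n6=0, n7=1, n8=0, n9=1 [inverted output], n10=0 → 0 — eliminated
  n9 stuck-at-0: n1=1, n2=1, n3=0, n4=0, n5=1, n6=0, n7=1, n8=0, n9=0 [stuck-at-0], n10=1 → 1 — matches
Only n9 stuck-at-0 reproduces the observed 1.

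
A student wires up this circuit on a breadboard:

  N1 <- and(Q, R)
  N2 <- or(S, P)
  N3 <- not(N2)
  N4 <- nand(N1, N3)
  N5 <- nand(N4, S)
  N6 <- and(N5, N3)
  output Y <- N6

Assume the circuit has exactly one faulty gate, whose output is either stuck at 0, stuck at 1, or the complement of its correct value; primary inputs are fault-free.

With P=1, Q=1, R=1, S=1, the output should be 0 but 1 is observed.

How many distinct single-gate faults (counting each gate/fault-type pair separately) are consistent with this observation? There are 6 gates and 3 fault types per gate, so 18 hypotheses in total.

Fault-free: N1=1, N2=1, N3=0, N4=1, N5=0, N6=0 → 0. Observed 1.
  N1: none of the 3 fault types match ✗
  N2: stuck-at-0, inverted output ✓; others ✗
  N3: stuck-at-1, inverted output ✓; others ✗
  N4: none of the 3 fault types match ✗
  N5: none of the 3 fault types match ✗
  N6: stuck-at-1, inverted output ✓; others ✗
Consistent faults: {N2 stuck-at-0, N2 inverted output, N3 stuck-at-1, N3 inverted output, N6 stuck-at-1, N6 inverted output} — 6 in all.

6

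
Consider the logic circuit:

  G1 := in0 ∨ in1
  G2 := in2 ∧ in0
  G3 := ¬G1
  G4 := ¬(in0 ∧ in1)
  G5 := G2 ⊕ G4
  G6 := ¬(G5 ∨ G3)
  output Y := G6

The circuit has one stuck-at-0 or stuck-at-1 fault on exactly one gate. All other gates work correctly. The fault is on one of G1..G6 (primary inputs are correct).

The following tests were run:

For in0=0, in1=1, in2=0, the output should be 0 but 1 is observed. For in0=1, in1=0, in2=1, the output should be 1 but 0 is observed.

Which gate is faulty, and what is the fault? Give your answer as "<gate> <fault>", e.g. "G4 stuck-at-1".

Fault-free values for test 1 (in0=0, in1=1, in2=0): G1=1, G2=0, G3=0, G4=1, G5=1, G6=0, giving Y=0. Observed 1.
Test 1: faults giving observed 1 are {G2 stuck-at-1, G4 stuck-at-0, G5 stuck-at-0, G6 stuck-at-1}.
Test 2 (in0=1, in1=0, in2=1): fault-free G1=1, G2=1, G3=0, G4=1, G5=0, G6=1 → 1; observed 0. Eliminates G2 stuck-at-1, G5 stuck-at-0, G6 stuck-at-1.
Only G4 stuck-at-0 is consistent with every test.

G4 stuck-at-0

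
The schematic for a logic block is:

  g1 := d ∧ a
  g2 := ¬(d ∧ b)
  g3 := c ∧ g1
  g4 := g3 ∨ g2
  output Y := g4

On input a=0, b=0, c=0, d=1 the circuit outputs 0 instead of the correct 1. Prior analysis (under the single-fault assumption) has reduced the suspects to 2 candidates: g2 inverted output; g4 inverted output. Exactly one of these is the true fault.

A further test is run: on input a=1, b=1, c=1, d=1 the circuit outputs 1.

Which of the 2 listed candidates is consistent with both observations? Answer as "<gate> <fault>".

Evaluate each candidate on input a=1, b=1, c=1, d=1:
  g2 inverted output: g1=1, g2=1 [inverted output], g3=1, g4=1 → 1 — matches
  g4 inverted output: g1=1, g2=0, g3=1, g4=0 [inverted output] → 0 — eliminated
Only g2 inverted output reproduces the observed 1.

g2 inverted output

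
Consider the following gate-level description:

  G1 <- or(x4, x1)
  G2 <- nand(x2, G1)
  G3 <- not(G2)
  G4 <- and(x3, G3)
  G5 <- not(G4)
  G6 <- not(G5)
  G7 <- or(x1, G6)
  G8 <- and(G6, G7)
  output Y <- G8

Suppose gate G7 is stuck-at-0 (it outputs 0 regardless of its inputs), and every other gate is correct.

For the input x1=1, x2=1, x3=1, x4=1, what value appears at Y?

0

Propagate with G7 forced: G1=1, G2=0, G3=1, G4=1, G5=0, G6=1, G7=0 [stuck-at-0], G8=0.
So Y = 0. (Without the fault it would be 1.)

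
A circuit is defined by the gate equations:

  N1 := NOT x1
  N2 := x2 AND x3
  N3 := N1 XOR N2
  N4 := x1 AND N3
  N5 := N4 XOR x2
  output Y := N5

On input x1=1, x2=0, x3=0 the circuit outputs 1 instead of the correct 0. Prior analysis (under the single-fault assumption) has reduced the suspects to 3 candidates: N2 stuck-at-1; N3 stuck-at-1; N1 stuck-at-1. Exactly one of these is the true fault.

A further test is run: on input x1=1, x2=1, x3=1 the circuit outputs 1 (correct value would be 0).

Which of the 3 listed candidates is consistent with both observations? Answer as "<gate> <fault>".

Evaluate each candidate on input x1=1, x2=1, x3=1:
  N2 stuck-at-1: N1=0, N2=1 [stuck-at-1], N3=1, N4=1, N5=0 → 0 — eliminated
  N3 stuck-at-1: N1=0, N2=1, N3=1 [stuck-at-1], N4=1, N5=0 → 0 — eliminated
  N1 stuck-at-1: N1=1 [stuck-at-1], N2=1, N3=0, N4=0, N5=1 → 1 — matches
Only N1 stuck-at-1 reproduces the observed 1.

N1 stuck-at-1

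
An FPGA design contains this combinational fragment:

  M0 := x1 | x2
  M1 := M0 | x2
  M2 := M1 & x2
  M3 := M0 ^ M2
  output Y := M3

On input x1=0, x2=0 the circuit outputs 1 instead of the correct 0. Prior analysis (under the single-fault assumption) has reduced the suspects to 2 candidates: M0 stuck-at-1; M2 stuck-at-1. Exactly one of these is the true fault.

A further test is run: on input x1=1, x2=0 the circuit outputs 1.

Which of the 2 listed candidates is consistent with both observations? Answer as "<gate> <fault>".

M0 stuck-at-1

Evaluate each candidate on input x1=1, x2=0:
  M0 stuck-at-1: M0=1 [stuck-at-1], M1=1, M2=0, M3=1 → 1 — matches
  M2 stuck-at-1: M0=1, M1=1, M2=1 [stuck-at-1], M3=0 → 0 — eliminated
Only M0 stuck-at-1 reproduces the observed 1.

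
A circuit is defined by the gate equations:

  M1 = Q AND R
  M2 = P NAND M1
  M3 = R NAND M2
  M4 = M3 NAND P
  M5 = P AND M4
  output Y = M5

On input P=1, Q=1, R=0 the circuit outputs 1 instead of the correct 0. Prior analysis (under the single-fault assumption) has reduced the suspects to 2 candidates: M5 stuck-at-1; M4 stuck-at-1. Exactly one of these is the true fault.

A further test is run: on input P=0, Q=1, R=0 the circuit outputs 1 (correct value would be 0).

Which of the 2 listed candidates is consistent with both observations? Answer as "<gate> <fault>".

M5 stuck-at-1

Evaluate each candidate on input P=0, Q=1, R=0:
  M5 stuck-at-1: M1=0, M2=1, M3=1, M4=1, M5=1 [stuck-at-1] → 1 — matches
  M4 stuck-at-1: M1=0, M2=1, M3=1, M4=1 [stuck-at-1], M5=0 → 0 — eliminated
Only M5 stuck-at-1 reproduces the observed 1.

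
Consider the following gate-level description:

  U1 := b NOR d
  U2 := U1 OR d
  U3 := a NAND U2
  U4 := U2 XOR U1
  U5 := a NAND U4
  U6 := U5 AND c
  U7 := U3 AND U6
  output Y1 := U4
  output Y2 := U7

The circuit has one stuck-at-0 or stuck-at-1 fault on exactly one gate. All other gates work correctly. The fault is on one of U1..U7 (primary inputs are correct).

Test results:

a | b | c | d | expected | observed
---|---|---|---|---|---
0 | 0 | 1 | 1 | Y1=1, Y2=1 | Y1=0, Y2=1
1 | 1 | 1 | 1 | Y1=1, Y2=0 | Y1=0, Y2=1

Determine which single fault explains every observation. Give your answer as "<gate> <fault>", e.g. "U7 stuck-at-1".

Fault-free values for test 1 (a=0, b=0, c=1, d=1): U1=0, U2=1, U3=1, U4=1, U5=1, U6=1, U7=1, giving Y1=1, Y2=1. Observed Y1=0, Y2=1.
Test 1: faults giving observed Y1=0, Y2=1 are {U1 stuck-at-1, U2 stuck-at-0, U4 stuck-at-0}.
Test 2 (a=1, b=1, c=1, d=1): fault-free U1=0, U2=1, U3=0, U4=1, U5=0, U6=0, U7=0 → Y1=1, Y2=0; observed Y1=0, Y2=1. Eliminates U1 stuck-at-1, U4 stuck-at-0.
Only U2 stuck-at-0 is consistent with every test.

U2 stuck-at-0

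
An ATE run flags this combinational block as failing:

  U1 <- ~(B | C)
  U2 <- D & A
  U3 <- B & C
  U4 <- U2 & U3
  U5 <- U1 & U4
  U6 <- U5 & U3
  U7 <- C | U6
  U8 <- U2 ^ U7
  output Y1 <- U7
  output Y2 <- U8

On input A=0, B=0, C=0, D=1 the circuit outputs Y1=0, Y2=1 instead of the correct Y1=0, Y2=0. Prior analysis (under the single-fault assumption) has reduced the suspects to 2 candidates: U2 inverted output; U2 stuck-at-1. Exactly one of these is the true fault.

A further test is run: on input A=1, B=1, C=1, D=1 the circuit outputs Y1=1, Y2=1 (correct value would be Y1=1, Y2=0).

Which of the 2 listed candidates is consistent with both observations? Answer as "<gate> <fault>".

Evaluate each candidate on input A=1, B=1, C=1, D=1:
  U2 inverted output: U1=0, U2=0 [inverted output], U3=1, U4=0, U5=0, U6=0, U7=1, U8=1 → Y1=1, Y2=1 — matches
  U2 stuck-at-1: U1=0, U2=1 [stuck-at-1], U3=1, U4=1, U5=0, U6=0, U7=1, U8=0 → Y1=1, Y2=0 — eliminated
Only U2 inverted output reproduces the observed Y1=1, Y2=1.

U2 inverted output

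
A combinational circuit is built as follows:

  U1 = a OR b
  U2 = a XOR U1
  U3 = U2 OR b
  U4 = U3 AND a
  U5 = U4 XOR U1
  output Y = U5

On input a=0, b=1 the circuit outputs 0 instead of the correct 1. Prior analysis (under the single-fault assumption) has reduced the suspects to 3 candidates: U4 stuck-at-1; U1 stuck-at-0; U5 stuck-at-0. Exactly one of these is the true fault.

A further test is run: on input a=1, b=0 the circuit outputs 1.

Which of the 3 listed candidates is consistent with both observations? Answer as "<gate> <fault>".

Evaluate each candidate on input a=1, b=0:
  U4 stuck-at-1: U1=1, U2=0, U3=0, U4=1 [stuck-at-1], U5=0 → 0 — eliminated
  U1 stuck-at-0: U1=0 [stuck-at-0], U2=1, U3=1, U4=1, U5=1 → 1 — matches
  U5 stuck-at-0: U1=1, U2=0, U3=0, U4=0, U5=0 [stuck-at-0] → 0 — eliminated
Only U1 stuck-at-0 reproduces the observed 1.

U1 stuck-at-0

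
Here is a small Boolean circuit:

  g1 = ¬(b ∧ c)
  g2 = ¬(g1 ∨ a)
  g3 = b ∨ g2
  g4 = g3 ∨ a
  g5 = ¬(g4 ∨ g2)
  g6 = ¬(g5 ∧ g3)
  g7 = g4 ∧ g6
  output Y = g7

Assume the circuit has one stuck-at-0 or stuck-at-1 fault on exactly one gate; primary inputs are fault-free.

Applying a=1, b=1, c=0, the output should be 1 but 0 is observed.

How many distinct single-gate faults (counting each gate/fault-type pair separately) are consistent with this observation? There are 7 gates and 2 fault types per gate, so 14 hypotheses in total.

4

Fault-free: g1=1, g2=0, g3=1, g4=1, g5=0, g6=1, g7=1 → 1. Observed 0.
  g1 stuck-at-0: output 1 ✗
  g1 stuck-at-1: output 1 ✗
  g2 stuck-at-0: output 1 ✗
  g2 stuck-at-1: output 1 ✗
  g3 stuck-at-0: output 1 ✗
  g3 stuck-at-1: output 1 ✗
  g4 stuck-at-0: output 0 ✓
  g4 stuck-at-1: output 1 ✗
  g5 stuck-at-0: output 1 ✗
  g5 stuck-at-1: output 0 ✓
  g6 stuck-at-0: output 0 ✓
  g6 stuck-at-1: output 1 ✗
  g7 stuck-at-0: output 0 ✓
  g7 stuck-at-1: output 1 ✗
Consistent faults: {g4 stuck-at-0, g5 stuck-at-1, g6 stuck-at-0, g7 stuck-at-0} — 4 in all.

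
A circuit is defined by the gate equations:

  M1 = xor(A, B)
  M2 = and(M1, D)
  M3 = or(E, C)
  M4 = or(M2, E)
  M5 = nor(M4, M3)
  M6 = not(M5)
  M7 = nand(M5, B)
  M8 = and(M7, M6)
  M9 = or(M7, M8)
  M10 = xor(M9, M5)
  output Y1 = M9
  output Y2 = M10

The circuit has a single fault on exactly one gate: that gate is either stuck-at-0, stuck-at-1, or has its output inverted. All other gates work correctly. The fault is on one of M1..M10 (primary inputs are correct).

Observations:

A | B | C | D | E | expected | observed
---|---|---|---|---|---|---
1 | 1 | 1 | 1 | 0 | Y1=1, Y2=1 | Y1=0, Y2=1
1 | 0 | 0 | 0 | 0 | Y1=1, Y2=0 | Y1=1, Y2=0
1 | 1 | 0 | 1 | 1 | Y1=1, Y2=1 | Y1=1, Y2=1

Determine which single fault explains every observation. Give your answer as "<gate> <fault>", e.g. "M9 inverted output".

Fault-free values for test 1 (A=1, B=1, C=1, D=1, E=0): M1=0, M2=0, M3=1, M4=0, M5=0, M6=1, M7=1, M8=1, M9=1, M10=1, giving Y1=1, Y2=1. Observed Y1=0, Y2=1.
Test 1: faults giving observed Y1=0, Y2=1 are {M3 stuck-at-0, M3 inverted output, M5 stuck-at-1, M5 inverted output}.
Test 2 (A=1, B=0, C=0, D=0, E=0): fault-free M1=1, M2=0, M3=0, M4=0, M5=1, M6=0, M7=1, M8=0, M9=1, M10=0 → Y1=1, Y2=0; observed Y1=1, Y2=0. Eliminates M3 inverted output, M5 inverted output.
Test 3 (A=1, B=1, C=0, D=1, E=1): fault-free M1=0, M2=0, M3=1, M4=1, M5=0, M6=1, M7=1, M8=1, M9=1, M10=1 → Y1=1, Y2=1; observed Y1=1, Y2=1. Eliminates M5 stuck-at-1.
Only M3 stuck-at-0 is consistent with every test.

M3 stuck-at-0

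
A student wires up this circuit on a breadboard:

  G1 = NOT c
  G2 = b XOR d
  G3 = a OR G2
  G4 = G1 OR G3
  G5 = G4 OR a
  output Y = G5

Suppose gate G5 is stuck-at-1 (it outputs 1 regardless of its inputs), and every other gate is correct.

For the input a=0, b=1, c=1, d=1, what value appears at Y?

Propagate with G5 forced: G1=0, G2=0, G3=0, G4=0, G5=1 [stuck-at-1].
So Y = 1. (Without the fault it would be 0.)

1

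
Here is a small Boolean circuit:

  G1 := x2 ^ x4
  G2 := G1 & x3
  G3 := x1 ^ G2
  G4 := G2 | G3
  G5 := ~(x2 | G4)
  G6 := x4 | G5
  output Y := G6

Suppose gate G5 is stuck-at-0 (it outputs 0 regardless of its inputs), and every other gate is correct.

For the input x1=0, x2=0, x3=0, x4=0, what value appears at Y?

Propagate with G5 forced: G1=0, G2=0, G3=0, G4=0, G5=0 [stuck-at-0], G6=0.
So Y = 0. (Without the fault it would be 1.)

0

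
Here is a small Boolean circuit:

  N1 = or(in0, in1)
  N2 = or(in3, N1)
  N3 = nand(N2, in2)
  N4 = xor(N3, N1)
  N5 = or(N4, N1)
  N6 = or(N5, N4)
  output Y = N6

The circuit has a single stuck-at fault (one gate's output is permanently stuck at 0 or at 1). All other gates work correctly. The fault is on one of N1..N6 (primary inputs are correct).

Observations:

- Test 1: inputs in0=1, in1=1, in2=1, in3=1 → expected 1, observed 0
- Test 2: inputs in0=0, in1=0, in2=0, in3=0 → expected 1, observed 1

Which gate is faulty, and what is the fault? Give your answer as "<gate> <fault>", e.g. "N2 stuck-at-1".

N1 stuck-at-0

Fault-free values for test 1 (in0=1, in1=1, in2=1, in3=1): N1=1, N2=1, N3=0, N4=1, N5=1, N6=1, giving Y=1. Observed 0.
Test 1: faults giving observed 0 are {N1 stuck-at-0, N6 stuck-at-0}.
Test 2 (in0=0, in1=0, in2=0, in3=0): fault-free N1=0, N2=0, N3=1, N4=1, N5=1, N6=1 → 1; observed 1. Eliminates N6 stuck-at-0.
Only N1 stuck-at-0 is consistent with every test.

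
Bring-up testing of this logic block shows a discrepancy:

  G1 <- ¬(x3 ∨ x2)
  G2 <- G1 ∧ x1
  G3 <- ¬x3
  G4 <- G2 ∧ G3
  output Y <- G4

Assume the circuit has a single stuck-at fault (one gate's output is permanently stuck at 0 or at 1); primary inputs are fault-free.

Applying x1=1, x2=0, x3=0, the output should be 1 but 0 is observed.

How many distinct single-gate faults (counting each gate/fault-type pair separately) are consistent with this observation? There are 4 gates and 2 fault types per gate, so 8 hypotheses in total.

4

Fault-free: G1=1, G2=1, G3=1, G4=1 → 1. Observed 0.
  G1 stuck-at-0: output 0 ✓
  G1 stuck-at-1: output 1 ✗
  G2 stuck-at-0: output 0 ✓
  G2 stuck-at-1: output 1 ✗
  G3 stuck-at-0: output 0 ✓
  G3 stuck-at-1: output 1 ✗
  G4 stuck-at-0: output 0 ✓
  G4 stuck-at-1: output 1 ✗
Consistent faults: {G1 stuck-at-0, G2 stuck-at-0, G3 stuck-at-0, G4 stuck-at-0} — 4 in all.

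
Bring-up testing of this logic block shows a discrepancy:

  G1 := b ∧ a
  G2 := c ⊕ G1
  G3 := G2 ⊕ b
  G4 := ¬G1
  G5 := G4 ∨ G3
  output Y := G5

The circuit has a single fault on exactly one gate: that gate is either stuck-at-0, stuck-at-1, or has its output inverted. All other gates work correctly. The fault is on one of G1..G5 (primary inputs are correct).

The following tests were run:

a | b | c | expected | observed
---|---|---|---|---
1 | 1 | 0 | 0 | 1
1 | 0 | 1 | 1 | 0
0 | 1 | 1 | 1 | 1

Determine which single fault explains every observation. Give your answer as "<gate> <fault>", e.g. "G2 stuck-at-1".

G1 inverted output

Fault-free values for test 1 (a=1, b=1, c=0): G1=1, G2=1, G3=0, G4=0, G5=0, giving Y=0. Observed 1.
Test 1: faults giving observed 1 are {G1 stuck-at-0, G1 inverted output, G2 stuck-at-0, G2 inverted output, G3 stuck-at-1, G3 inverted output, G4 stuck-at-1, G4 inverted output, G5 stuck-at-1, G5 inverted output}.
Test 2 (a=1, b=0, c=1): fault-free G1=0, G2=1, G3=1, G4=1, G5=1 → 1; observed 0. Eliminates G1 stuck-at-0, G2 stuck-at-0, G2 inverted output, G3 stuck-at-1, G3 inverted output, G4 stuck-at-1, G4 inverted output, G5 stuck-at-1.
Test 3 (a=0, b=1, c=1): fault-free G1=0, G2=1, G3=0, G4=1, G5=1 → 1; observed 1. Eliminates G5 inverted output.
Only G1 inverted output is consistent with every test.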